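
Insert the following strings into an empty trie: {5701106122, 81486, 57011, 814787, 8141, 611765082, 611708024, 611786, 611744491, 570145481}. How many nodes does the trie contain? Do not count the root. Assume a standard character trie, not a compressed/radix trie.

45

Insert word by word; a character creates a node only if that edge doesn't already exist:
  "5701106122" → 10 new (5, 7, 0, 1, 1, 0, 6, 1, 2, 2)
  "81486" → 5 new (8, 1, 4, 8, 6)
  "57011" → prefix "57011" already present; 0 new (none)
  "814787" → prefix "814" already present; 3 new (7, 8, 7)
  "8141" → prefix "814" already present; 1 new (1)
  "611765082" → 9 new (6, 1, 1, 7, 6, 5, 0, 8, 2)
  "611708024" → prefix "6117" already present; 5 new (0, 8, 0, 2, 4)
  "611786" → prefix "6117" already present; 2 new (8, 6)
  "611744491" → prefix "6117" already present; 5 new (4, 4, 4, 9, 1)
  "570145481" → prefix "5701" already present; 5 new (4, 5, 4, 8, 1)
Total nodes = 10 + 5 + 0 + 3 + 1 + 9 + 5 + 2 + 5 + 5 = 45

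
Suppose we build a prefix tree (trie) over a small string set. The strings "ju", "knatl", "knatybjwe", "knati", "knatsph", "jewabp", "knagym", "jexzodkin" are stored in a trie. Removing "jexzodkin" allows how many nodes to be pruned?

7

After clearing the end-marker at "jexzodkin", prune upward until reaching a node still needed by another word.
The suffix "xzodkin" (7 nodes) is used only by "jexzodkin"; the node for "je" still has the child "w", so pruning stops there.
Nodes removed: 7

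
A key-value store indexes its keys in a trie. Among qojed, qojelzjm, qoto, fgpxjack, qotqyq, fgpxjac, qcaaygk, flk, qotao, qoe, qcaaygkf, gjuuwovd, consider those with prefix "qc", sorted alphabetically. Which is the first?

qcaaygk

Filter for "qc…" and sort: "qcaaygk", "qcaaygkf"
The 1st is qcaaygk.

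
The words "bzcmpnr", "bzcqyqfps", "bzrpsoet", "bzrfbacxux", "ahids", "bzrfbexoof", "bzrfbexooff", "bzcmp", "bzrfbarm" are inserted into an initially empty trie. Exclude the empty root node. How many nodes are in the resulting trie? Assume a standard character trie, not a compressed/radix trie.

39

Trie structure (* marks end of a word):
(root)
├─ a
│  └─ h
│     └─ i
│        └─ d
│           └─ s *
└─ b
   └─ z
      ├─ c
      │  ├─ m
      │  │  └─ p *
      │  │     └─ n
      │  │        └─ r *
      │  └─ q
      │     └─ y
      │        └─ q
      │           └─ f
      │              └─ p
      │                 └─ s *
      └─ r
         ├─ f
         │  └─ b
         │     ├─ a
         │     │  ├─ c
         │     │  │  └─ x
         │     │  │     └─ u
         │     │  │        └─ x *
         │     │  └─ r
         │     │     └─ m *
         │     └─ e
         │        └─ x
         │           └─ o
         │              └─ o
         │                 └─ f *
         │                    └─ f *
         └─ p
            └─ s
               └─ o
                  └─ e
                     └─ t *
Counting every labelled node above: 39.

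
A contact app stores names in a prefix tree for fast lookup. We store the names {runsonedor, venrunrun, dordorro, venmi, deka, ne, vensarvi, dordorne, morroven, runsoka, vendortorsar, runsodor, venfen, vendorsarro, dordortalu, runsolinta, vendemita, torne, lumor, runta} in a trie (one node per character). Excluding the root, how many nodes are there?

97

Count nodes per top-level branch (shared prefixes stored once):
  'd'-branch (deka, dordorne, dordorro, dordortalu): 17 nodes
  'l'-branch (lumor): 5 nodes
  'm'-branch (morroven): 8 nodes
  'n'-branch (ne): 2 nodes
  'r'-branch (runsodor, runsoka, runsolinta, runsonedor, runta): 22 nodes
  't'-branch (torne): 5 nodes
  'v'-branch (vendemita, vendorsarro, vendortorsar, venfen, venmi, venrunrun, vensarvi): 38 nodes
Sum: 97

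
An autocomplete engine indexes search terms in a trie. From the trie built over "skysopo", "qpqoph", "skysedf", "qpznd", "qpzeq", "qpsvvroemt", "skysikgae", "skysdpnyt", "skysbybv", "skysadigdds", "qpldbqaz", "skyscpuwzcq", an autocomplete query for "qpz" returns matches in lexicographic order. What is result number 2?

Words with prefix "qpz", in lexicographic order: "qpzeq", "qpznd"
The 2nd is qpznd.

qpznd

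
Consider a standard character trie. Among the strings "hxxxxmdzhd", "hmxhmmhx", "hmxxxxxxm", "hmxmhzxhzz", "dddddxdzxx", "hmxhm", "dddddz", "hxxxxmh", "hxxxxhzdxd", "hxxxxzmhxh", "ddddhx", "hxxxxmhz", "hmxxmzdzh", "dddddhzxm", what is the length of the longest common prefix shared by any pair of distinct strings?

7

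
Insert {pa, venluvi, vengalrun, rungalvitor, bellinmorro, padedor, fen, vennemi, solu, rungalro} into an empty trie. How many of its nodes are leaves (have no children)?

9

A leaf is a node with no children — equivalently, the end of a word that is not a proper prefix of any other stored word.
Those words: "bellinmorro", "fen", "padedor", "rungalro", "rungalvitor", "solu", "vengalrun", "venluvi", "vennemi"
Leaf count: 9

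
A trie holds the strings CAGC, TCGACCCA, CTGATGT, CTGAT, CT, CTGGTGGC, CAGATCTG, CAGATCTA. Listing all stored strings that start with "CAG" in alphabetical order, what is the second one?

CAGATCTG

DFS of the "CAG" subtree visits, in order: "CAGATCTA", "CAGATCTG", "CAGC"
The 2nd is CAGATCTG.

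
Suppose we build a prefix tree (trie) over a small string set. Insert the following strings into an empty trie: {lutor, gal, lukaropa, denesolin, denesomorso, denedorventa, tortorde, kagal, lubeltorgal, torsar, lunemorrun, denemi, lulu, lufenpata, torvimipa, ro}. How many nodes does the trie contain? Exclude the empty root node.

88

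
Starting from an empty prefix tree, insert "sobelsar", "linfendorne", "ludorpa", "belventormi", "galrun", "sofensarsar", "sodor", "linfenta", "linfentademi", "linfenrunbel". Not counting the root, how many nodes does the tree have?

66

Insert word by word; a character creates a node only if that edge doesn't already exist:
  "sobelsar" → 8 new (s, o, b, e, l, s, a, r)
  "linfendorne" → 11 new (l, i, n, f, e, n, d, o, r, n, e)
  "ludorpa" → prefix "l" already present; 6 new (u, d, o, r, p, a)
  "belventormi" → 11 new (b, e, l, v, e, n, t, o, r, m, i)
  "galrun" → 6 new (g, a, l, r, u, n)
  "sofensarsar" → prefix "so" already present; 9 new (f, e, n, s, a, r, s, a, r)
  "sodor" → prefix "so" already present; 3 new (d, o, r)
  "linfenta" → prefix "linfen" already present; 2 new (t, a)
  "linfentademi" → prefix "linfenta" already present; 4 new (d, e, m, i)
  "linfenrunbel" → prefix "linfen" already present; 6 new (r, u, n, b, e, l)
Total nodes = 8 + 11 + 6 + 11 + 6 + 9 + 3 + 2 + 4 + 6 = 66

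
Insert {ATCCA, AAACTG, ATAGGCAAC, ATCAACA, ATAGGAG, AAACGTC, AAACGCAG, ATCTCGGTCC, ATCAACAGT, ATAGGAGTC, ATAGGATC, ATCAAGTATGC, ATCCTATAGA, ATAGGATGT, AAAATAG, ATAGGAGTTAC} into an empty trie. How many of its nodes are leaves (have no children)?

14

Leaves are exactly the stored words that no other stored word extends.
Those words: "AAAATAG", "AAACGCAG", "AAACGTC", "AAACTG", "ATAGGAGTC", "ATAGGAGTTAC", "ATAGGATC", "ATAGGATGT", "ATAGGCAAC", "ATCAACAGT", "ATCAAGTATGC", "ATCCA", "ATCCTATAGA", "ATCTCGGTCC"
Leaf count: 14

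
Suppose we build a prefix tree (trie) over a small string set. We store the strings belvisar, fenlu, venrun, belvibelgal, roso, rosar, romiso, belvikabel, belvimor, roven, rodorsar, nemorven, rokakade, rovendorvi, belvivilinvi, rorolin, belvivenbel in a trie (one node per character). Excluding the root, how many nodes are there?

Insert word by word; a character creates a node only if that edge doesn't already exist:
  "belvisar" → 8 new (b, e, l, v, i, s, a, r)
  "fenlu" → 5 new (f, e, n, l, u)
  "venrun" → 6 new (v, e, n, r, u, n)
  "belvibelgal" → prefix "belvi" already present; 6 new (b, e, l, g, a, l)
  "roso" → 4 new (r, o, s, o)
  "rosar" → prefix "ros" already present; 2 new (a, r)
  "romiso" → prefix "ro" already present; 4 new (m, i, s, o)
  "belvikabel" → prefix "belvi" already present; 5 new (k, a, b, e, l)
  "belvimor" → prefix "belvi" already present; 3 new (m, o, r)
  "roven" → prefix "ro" already present; 3 new (v, e, n)
  "rodorsar" → prefix "ro" already present; 6 new (d, o, r, s, a, r)
  "nemorven" → 8 new (n, e, m, o, r, v, e, n)
  "rokakade" → prefix "ro" already present; 6 new (k, a, k, a, d, e)
  "rovendorvi" → prefix "roven" already present; 5 new (d, o, r, v, i)
  "belvivilinvi" → prefix "belvi" already present; 7 new (v, i, l, i, n, v, i)
  "rorolin" → prefix "ro" already present; 5 new (r, o, l, i, n)
  "belvivenbel" → prefix "belviv" already present; 5 new (e, n, b, e, l)
Total nodes = 8 + 5 + 6 + 6 + 4 + 2 + 4 + 5 + 3 + 3 + 6 + 8 + 6 + 5 + 7 + 5 + 5 = 88

88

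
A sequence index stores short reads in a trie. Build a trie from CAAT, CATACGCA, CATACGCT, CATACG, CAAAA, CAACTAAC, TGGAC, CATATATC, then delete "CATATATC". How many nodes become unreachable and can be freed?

A node on "CATATATC"'s path can go only if nothing else ends at it or branches off below it.
The suffix "TATC" (4 nodes) is used only by "CATATATC"; the node for "CATA" still has the child "C", so pruning stops there.
Nodes removed: 4

4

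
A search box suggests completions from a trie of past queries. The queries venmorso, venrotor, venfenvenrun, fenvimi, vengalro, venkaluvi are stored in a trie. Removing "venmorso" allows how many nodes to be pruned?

Walk "venmorso" from the leaf back toward the root, removing each node that no remaining word uses.
The suffix "morso" (5 nodes) is used only by "venmorso"; the node for "ven" still has the child "r", so pruning stops there.
Nodes removed: 5

5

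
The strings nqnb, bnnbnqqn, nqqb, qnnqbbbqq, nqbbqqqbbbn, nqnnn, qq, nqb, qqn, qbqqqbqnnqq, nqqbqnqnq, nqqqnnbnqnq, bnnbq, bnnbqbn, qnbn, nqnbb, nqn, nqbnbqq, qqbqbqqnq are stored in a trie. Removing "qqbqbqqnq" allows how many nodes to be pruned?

A node on "qqbqbqqnq"'s path can go only if nothing else ends at it or branches off below it.
The suffix "bqbqqnq" (7 nodes) is used only by "qqbqbqqnq"; the node for "qq" still has the child "n", so pruning stops there.
Nodes removed: 7

7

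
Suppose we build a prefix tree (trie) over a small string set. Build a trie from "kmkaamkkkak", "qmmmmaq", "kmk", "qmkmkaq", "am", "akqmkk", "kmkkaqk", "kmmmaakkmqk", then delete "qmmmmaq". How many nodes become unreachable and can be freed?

5

Walk "qmmmmaq" from the leaf back toward the root, removing each node that no remaining word uses.
The suffix "mmmaq" (5 nodes) is used only by "qmmmmaq"; the node for "qm" still has the child "k", so pruning stops there.
Nodes removed: 5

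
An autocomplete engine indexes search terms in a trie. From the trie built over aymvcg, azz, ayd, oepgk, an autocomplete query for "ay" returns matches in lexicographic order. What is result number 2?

aymvcg

DFS of the "ay" subtree visits, in order: "ayd", "aymvcg"
Position 2: aymvcg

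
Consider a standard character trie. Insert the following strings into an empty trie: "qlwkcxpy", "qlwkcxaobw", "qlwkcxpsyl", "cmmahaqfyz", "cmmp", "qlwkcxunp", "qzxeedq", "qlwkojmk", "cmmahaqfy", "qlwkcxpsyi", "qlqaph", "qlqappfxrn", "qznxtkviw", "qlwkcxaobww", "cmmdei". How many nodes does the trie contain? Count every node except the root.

Insert word by word; a character creates a node only if that edge doesn't already exist:
  "qlwkcxpy" → 8 new (q, l, w, k, c, x, p, y)
  "qlwkcxaobw" → prefix "qlwkcx" already present; 4 new (a, o, b, w)
  "qlwkcxpsyl" → prefix "qlwkcxp" already present; 3 new (s, y, l)
  "cmmahaqfyz" → 10 new (c, m, m, a, h, a, q, f, y, z)
  "cmmp" → prefix "cmm" already present; 1 new (p)
  "qlwkcxunp" → prefix "qlwkcx" already present; 3 new (u, n, p)
  "qzxeedq" → prefix "q" already present; 6 new (z, x, e, e, d, q)
  "qlwkojmk" → prefix "qlwk" already present; 4 new (o, j, m, k)
  "cmmahaqfy" → prefix "cmmahaqfy" already present; 0 new (none)
  "qlwkcxpsyi" → prefix "qlwkcxpsy" already present; 1 new (i)
  "qlqaph" → prefix "ql" already present; 4 new (q, a, p, h)
  "qlqappfxrn" → prefix "qlqap" already present; 5 new (p, f, x, r, n)
  "qznxtkviw" → prefix "qz" already present; 7 new (n, x, t, k, v, i, w)
  "qlwkcxaobww" → prefix "qlwkcxaobw" already present; 1 new (w)
  "cmmdei" → prefix "cmm" already present; 3 new (d, e, i)
Total nodes = 8 + 4 + 3 + 10 + 1 + 3 + 6 + 4 + 0 + 1 + 4 + 5 + 7 + 1 + 3 = 60

60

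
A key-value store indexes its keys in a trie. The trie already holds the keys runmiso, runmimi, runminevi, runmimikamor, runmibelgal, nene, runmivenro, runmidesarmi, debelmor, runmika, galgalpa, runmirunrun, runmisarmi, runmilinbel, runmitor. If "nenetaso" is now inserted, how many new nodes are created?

The longest prefix of "nenetaso" already in the trie is "nene" (length 4).
So 8 − 4 = 4 new nodes.

4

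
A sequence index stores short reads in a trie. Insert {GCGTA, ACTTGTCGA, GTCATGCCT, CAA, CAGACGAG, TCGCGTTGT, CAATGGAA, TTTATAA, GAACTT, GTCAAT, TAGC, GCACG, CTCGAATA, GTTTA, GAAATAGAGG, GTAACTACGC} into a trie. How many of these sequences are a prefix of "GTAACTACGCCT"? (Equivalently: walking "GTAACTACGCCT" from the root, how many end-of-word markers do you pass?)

Walk "GTAACTACGCCT" from the root; an end-of-word marker is hit whenever a stored word is a prefix of "GTAACTACGCCT".
Prefixes of the query that are stored words: "GTAACTACGC"
Count: 1

1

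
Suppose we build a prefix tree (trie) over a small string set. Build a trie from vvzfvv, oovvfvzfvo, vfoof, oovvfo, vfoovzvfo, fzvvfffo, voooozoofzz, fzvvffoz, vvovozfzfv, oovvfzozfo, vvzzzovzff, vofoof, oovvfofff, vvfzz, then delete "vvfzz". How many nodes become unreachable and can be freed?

3

A node on "vvfzz"'s path can go only if nothing else ends at it or branches off below it.
The suffix "fzz" (3 nodes) is used only by "vvfzz"; the node for "vv" still has the child "z", so pruning stops there.
Nodes removed: 3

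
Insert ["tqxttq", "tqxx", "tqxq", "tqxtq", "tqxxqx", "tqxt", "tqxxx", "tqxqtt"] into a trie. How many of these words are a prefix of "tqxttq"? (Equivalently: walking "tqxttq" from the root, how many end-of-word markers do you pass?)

2

Traverse "tqxttq" character by character; count nodes along the way that are marked as word ends.
Prefixes of the query that are stored words: "tqxt", "tqxttq"
Count: 2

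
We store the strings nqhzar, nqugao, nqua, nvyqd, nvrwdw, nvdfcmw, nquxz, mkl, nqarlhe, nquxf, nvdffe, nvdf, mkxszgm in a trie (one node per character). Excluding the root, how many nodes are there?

Trace insertions, counting only characters that open a new branch:
  "nqhzar" → 6 new (n, q, h, z, a, r)
  "nqugao" → prefix "nq" already present; 4 new (u, g, a, o)
  "nqua" → prefix "nqu" already present; 1 new (a)
  "nvyqd" → prefix "n" already present; 4 new (v, y, q, d)
  "nvrwdw" → prefix "nv" already present; 4 new (r, w, d, w)
  "nvdfcmw" → prefix "nv" already present; 5 new (d, f, c, m, w)
  "nquxz" → prefix "nqu" already present; 2 new (x, z)
  "mkl" → 3 new (m, k, l)
  "nqarlhe" → prefix "nq" already present; 5 new (a, r, l, h, e)
  "nquxf" → prefix "nqux" already present; 1 new (f)
  "nvdffe" → prefix "nvdf" already present; 2 new (f, e)
  "nvdf" → prefix "nvdf" already present; 0 new (none)
  "mkxszgm" → prefix "mk" already present; 5 new (x, s, z, g, m)
Total nodes = 6 + 4 + 1 + 4 + 4 + 5 + 2 + 3 + 5 + 1 + 2 + 0 + 5 = 42

42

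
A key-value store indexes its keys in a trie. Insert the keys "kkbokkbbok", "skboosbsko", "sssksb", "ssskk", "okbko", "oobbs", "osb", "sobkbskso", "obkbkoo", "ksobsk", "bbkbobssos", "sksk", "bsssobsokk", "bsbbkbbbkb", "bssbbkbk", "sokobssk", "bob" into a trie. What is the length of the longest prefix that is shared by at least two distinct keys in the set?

4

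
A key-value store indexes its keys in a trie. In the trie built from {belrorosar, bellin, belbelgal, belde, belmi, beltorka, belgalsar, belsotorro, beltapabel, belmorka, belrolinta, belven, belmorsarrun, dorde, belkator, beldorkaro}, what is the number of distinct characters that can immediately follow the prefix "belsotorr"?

1

Walk "belsotorr" from the root, arriving at one node.
Characters that immediately follow "belsotorr" among the stored strings: {o}.
That node has 1 child edge.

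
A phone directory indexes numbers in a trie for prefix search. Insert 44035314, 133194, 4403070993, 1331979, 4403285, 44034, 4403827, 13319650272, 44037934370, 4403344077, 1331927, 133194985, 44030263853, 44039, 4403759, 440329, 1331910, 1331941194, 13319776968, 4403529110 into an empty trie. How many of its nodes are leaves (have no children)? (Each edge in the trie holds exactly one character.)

A leaf is a node with no children — equivalently, the end of a word that is not a proper prefix of any other stored word.
Those words: "1331910", "1331927", "1331941194", "133194985", "13319650272", "13319776968", "1331979", "44030263853", "4403070993", "4403285", "440329", "4403344077", "44034", "4403529110", "44035314", "4403759", "44037934370", "4403827", "44039"
Leaf count: 19

19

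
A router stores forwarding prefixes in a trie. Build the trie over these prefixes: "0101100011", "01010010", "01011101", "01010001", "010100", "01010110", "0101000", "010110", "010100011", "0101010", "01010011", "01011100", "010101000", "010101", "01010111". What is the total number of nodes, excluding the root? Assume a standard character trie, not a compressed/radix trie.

Insert word by word; a character creates a node only if that edge doesn't already exist:
  "0101100011" → 10 new (0, 1, 0, 1, 1, 0, 0, 0, 1, 1)
  "01010010" → prefix "0101" already present; 4 new (0, 0, 1, 0)
  "01011101" → prefix "01011" already present; 3 new (1, 0, 1)
  "01010001" → prefix "010100" already present; 2 new (0, 1)
  "010100" → prefix "010100" already present; 0 new (none)
  "01010110" → prefix "01010" already present; 3 new (1, 1, 0)
  "0101000" → prefix "0101000" already present; 0 new (none)
  "010110" → prefix "010110" already present; 0 new (none)
  "010100011" → prefix "01010001" already present; 1 new (1)
  "0101010" → prefix "010101" already present; 1 new (0)
  "01010011" → prefix "0101001" already present; 1 new (1)
  "01011100" → prefix "0101110" already present; 1 new (0)
  "010101000" → prefix "0101010" already present; 2 new (0, 0)
  "010101" → prefix "010101" already present; 0 new (none)
  "01010111" → prefix "0101011" already present; 1 new (1)
Total nodes = 10 + 4 + 3 + 2 + 0 + 3 + 0 + 0 + 1 + 1 + 1 + 1 + 2 + 0 + 1 = 29

29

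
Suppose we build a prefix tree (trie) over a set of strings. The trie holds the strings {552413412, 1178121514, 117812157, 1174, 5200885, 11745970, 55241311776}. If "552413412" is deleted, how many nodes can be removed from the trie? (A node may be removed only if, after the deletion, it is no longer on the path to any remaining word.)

After clearing the end-marker at "552413412", prune upward until reaching a node still needed by another word.
The suffix "412" (3 nodes) is used only by "552413412"; the node for "552413" still has the child "1", so pruning stops there.
Nodes removed: 3

3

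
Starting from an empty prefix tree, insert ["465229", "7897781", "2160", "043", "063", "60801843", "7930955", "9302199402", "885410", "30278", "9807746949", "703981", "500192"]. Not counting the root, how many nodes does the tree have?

Count nodes per top-level branch (shared prefixes stored once):
  '0'-branch (043, 063): 5 nodes
  '2'-branch (2160): 4 nodes
  '3'-branch (30278): 5 nodes
  '4'-branch (465229): 6 nodes
  '5'-branch (500192): 6 nodes
  '6'-branch (60801843): 8 nodes
  '7'-branch (703981, 7897781, 7930955): 18 nodes
  '8'-branch (885410): 6 nodes
  '9'-branch (9302199402, 9807746949): 19 nodes
Sum: 77

77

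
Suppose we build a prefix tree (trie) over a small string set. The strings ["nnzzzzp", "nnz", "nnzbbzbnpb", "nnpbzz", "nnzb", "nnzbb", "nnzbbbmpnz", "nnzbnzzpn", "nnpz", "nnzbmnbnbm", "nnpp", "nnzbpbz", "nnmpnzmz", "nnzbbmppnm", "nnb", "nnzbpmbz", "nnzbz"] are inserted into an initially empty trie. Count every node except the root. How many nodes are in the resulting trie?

55

For each word, the new-node count is its length minus the longest prefix already in the trie:
  "nnzzzzp" → 7 new (n, n, z, z, z, z, p)
  "nnz" → prefix "nnz" already present; 0 new (none)
  "nnzbbzbnpb" → prefix "nnz" already present; 7 new (b, b, z, b, n, p, b)
  "nnpbzz" → prefix "nn" already present; 4 new (p, b, z, z)
  "nnzb" → prefix "nnzb" already present; 0 new (none)
  "nnzbb" → prefix "nnzbb" already present; 0 new (none)
  "nnzbbbmpnz" → prefix "nnzbb" already present; 5 new (b, m, p, n, z)
  "nnzbnzzpn" → prefix "nnzb" already present; 5 new (n, z, z, p, n)
  "nnpz" → prefix "nnp" already present; 1 new (z)
  "nnzbmnbnbm" → prefix "nnzb" already present; 6 new (m, n, b, n, b, m)
  "nnpp" → prefix "nnp" already present; 1 new (p)
  "nnzbpbz" → prefix "nnzb" already present; 3 new (p, b, z)
  "nnmpnzmz" → prefix "nn" already present; 6 new (m, p, n, z, m, z)
  "nnzbbmppnm" → prefix "nnzbb" already present; 5 new (m, p, p, n, m)
  "nnb" → prefix "nn" already present; 1 new (b)
  "nnzbpmbz" → prefix "nnzbp" already present; 3 new (m, b, z)
  "nnzbz" → prefix "nnzb" already present; 1 new (z)
Total nodes = 7 + 0 + 7 + 4 + 0 + 0 + 5 + 5 + 1 + 6 + 1 + 3 + 6 + 5 + 1 + 3 + 1 = 55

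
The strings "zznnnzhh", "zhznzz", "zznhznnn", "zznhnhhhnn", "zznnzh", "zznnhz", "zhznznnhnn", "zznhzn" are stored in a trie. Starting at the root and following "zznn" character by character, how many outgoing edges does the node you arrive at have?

3

Follow the path "zznn" to its node, then look at its outgoing edges.
Characters that immediately follow "zznn" among the stored strings: {h, n, z}.
That node has 3 child edges.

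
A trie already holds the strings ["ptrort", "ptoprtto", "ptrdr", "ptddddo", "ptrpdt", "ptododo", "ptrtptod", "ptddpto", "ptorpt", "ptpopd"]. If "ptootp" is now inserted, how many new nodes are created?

3

The longest prefix of "ptootp" already in the trie is "pto" (length 3).
Each of the 3 remaining characters creates one node.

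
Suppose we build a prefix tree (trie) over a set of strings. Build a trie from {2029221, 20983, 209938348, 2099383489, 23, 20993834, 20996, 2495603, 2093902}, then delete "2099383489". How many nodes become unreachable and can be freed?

1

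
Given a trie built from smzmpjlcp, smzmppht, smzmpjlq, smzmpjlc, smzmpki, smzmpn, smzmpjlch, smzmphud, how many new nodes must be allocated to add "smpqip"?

The longest prefix of "smpqip" already in the trie is "sm" (length 2).
So 6 − 2 = 4 new nodes.

4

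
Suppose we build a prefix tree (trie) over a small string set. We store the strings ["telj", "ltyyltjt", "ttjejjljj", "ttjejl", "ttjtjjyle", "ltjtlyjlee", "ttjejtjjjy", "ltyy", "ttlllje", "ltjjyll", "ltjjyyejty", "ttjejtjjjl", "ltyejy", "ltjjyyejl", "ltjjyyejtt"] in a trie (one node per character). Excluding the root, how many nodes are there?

Trace insertions, counting only characters that open a new branch:
  "telj" → 4 new (t, e, l, j)
  "ltyyltjt" → 8 new (l, t, y, y, l, t, j, t)
  "ttjejjljj" → prefix "t" already present; 8 new (t, j, e, j, j, l, j, j)
  "ttjejl" → prefix "ttjej" already present; 1 new (l)
  "ttjtjjyle" → prefix "ttj" already present; 6 new (t, j, j, y, l, e)
  "ltjtlyjlee" → prefix "lt" already present; 8 new (j, t, l, y, j, l, e, e)
  "ttjejtjjjy" → prefix "ttjej" already present; 5 new (t, j, j, j, y)
  "ltyy" → prefix "ltyy" already present; 0 new (none)
  "ttlllje" → prefix "tt" already present; 5 new (l, l, l, j, e)
  "ltjjyll" → prefix "ltj" already present; 4 new (j, y, l, l)
  "ltjjyyejty" → prefix "ltjjy" already present; 5 new (y, e, j, t, y)
  "ttjejtjjjl" → prefix "ttjejtjjj" already present; 1 new (l)
  "ltyejy" → prefix "lty" already present; 3 new (e, j, y)
  "ltjjyyejl" → prefix "ltjjyyej" already present; 1 new (l)
  "ltjjyyejtt" → prefix "ltjjyyejt" already present; 1 new (t)
Total nodes = 4 + 8 + 8 + 1 + 6 + 8 + 5 + 0 + 5 + 4 + 5 + 1 + 3 + 1 + 1 = 60

60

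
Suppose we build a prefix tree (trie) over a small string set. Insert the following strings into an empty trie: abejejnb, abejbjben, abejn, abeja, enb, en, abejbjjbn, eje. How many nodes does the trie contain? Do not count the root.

23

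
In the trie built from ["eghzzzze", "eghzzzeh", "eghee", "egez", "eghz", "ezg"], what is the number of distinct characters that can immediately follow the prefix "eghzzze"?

The children of the "eghzzze" node are the distinct next characters among strings starting with "eghzzze".
Distinct next characters after "eghzzze": h.
That node has 1 child edge.

1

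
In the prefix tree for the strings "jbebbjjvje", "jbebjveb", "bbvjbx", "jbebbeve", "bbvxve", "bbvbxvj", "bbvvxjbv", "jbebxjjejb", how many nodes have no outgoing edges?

8

A leaf is a node with no children — equivalently, the end of a word that is not a proper prefix of any other stored word.
Those words: "bbvbxvj", "bbvjbx", "bbvvxjbv", "bbvxve", "jbebbeve", "jbebbjjvje", "jbebjveb", "jbebxjjejb"
Leaf count: 8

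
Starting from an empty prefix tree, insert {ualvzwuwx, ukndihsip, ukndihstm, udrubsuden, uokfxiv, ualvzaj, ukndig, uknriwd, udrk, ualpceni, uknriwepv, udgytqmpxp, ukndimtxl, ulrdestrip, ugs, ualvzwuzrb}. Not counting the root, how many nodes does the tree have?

For each word, the new-node count is its length minus the longest prefix already in the trie:
  "ualvzwuwx" → 9 new (u, a, l, v, z, w, u, w, x)
  "ukndihsip" → prefix "u" already present; 8 new (k, n, d, i, h, s, i, p)
  "ukndihstm" → prefix "ukndihs" already present; 2 new (t, m)
  "udrubsuden" → prefix "u" already present; 9 new (d, r, u, b, s, u, d, e, n)
  "uokfxiv" → prefix "u" already present; 6 new (o, k, f, x, i, v)
  "ualvzaj" → prefix "ualvz" already present; 2 new (a, j)
  "ukndig" → prefix "ukndi" already present; 1 new (g)
  "uknriwd" → prefix "ukn" already present; 4 new (r, i, w, d)
  "udrk" → prefix "udr" already present; 1 new (k)
  "ualpceni" → prefix "ual" already present; 5 new (p, c, e, n, i)
  "uknriwepv" → prefix "uknriw" already present; 3 new (e, p, v)
  "udgytqmpxp" → prefix "ud" already present; 8 new (g, y, t, q, m, p, x, p)
  "ukndimtxl" → prefix "ukndi" already present; 4 new (m, t, x, l)
  "ulrdestrip" → prefix "u" already present; 9 new (l, r, d, e, s, t, r, i, p)
  "ugs" → prefix "u" already present; 2 new (g, s)
  "ualvzwuzrb" → prefix "ualvzwu" already present; 3 new (z, r, b)
Total nodes = 9 + 8 + 2 + 9 + 6 + 2 + 1 + 4 + 1 + 5 + 3 + 8 + 4 + 9 + 2 + 3 = 76

76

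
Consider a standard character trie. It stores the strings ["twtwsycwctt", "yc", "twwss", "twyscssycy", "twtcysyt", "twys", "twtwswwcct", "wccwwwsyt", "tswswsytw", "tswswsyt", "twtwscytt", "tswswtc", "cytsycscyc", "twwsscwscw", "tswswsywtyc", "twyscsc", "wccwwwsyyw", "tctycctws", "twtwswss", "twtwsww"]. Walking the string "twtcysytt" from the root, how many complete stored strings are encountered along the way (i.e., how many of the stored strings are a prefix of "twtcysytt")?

Traverse "twtcysytt" character by character; count nodes along the way that are marked as word ends.
Prefixes of the query that are stored words: "twtcysyt"
Count: 1

1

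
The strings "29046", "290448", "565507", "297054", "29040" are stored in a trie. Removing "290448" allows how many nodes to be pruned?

2

A node on "290448"'s path can go only if nothing else ends at it or branches off below it.
The suffix "48" (2 nodes) is used only by "290448"; the node for "2904" still has the child "6", so pruning stops there.
Nodes removed: 2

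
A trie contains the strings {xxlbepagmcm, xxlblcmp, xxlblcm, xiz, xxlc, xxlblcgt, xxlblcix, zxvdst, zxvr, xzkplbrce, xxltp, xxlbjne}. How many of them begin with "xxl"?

Traverse to the node for "xxl", then collect every word in that subtree.
Matches: "xxlbepagmcm", "xxlbjne", "xxlblcgt", "xxlblcix", "xxlblcm", "xxlblcmp", "xxlc", "xxltp"
Count: 8

8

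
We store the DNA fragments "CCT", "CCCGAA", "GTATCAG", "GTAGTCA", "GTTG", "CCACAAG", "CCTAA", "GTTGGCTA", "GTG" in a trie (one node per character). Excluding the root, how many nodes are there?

Trie structure (* marks end of a word):
(root)
├─ C
│  └─ C
│     ├─ A
│     │  └─ C
│     │     └─ A
│     │        └─ A
│     │           └─ G *
│     ├─ C
│     │  └─ G
│     │     └─ A
│     │        └─ A *
│     └─ T *
│        └─ A
│           └─ A *
└─ G
   └─ T
      ├─ A
      │  ├─ G
      │  │  └─ T
      │  │     └─ C
      │  │        └─ A *
      │  └─ T
      │     └─ C
      │        └─ A
      │           └─ G *
      ├─ G *
      └─ T
         └─ G *
            └─ G
               └─ C
                  └─ T
                     └─ A *
Counting every labelled node above: 32.

32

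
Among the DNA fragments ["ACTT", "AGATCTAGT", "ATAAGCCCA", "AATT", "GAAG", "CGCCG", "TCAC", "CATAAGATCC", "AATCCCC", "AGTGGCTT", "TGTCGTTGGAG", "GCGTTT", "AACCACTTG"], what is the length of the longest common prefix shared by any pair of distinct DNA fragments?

3

The deepest shared node is where two words last agree before diverging.
"AATCCCC" and "AATT" agree on "AAT" (3 characters) before diverging; nothing deeper is shared.
Longest shared-prefix length: 3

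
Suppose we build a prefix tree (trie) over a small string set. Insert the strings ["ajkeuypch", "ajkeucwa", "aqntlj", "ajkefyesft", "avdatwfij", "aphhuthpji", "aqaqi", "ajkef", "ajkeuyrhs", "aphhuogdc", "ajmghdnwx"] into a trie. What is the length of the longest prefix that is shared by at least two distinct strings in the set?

The deepest shared node is where two words last agree before diverging.
e.g. "ajkeuypch" and "ajkeuyrhs" share the prefix "ajkeuy" of length 6; no pair shares a longer one.
Longest shared-prefix length: 6

6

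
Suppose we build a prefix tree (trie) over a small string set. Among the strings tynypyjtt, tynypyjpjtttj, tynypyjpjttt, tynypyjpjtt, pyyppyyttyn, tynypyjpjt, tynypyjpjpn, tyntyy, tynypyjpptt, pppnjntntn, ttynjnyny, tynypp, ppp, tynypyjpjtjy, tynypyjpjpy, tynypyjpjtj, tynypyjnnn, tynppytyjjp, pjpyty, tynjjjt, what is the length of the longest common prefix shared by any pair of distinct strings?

12

Equivalently: take the maximum, over all pairs, of their longest common prefix length.
e.g. "tynypyjpjttt" and "tynypyjpjtttj" share the prefix "tynypyjpjttt" of length 12; no pair shares a longer one.
Longest shared-prefix length: 12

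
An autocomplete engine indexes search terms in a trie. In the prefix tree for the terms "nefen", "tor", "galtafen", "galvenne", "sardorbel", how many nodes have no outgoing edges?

5

A leaf is a node with no children — equivalently, the end of a word that is not a proper prefix of any other stored word.
Those words: "galtafen", "galvenne", "nefen", "sardorbel", "tor"
Leaf count: 5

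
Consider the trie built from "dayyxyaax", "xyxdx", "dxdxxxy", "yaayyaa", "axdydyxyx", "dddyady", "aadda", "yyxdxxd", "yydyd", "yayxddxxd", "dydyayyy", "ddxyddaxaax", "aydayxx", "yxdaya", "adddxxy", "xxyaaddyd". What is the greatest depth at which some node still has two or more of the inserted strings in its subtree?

2

Look for the deepest trie node that still has at least two words in its subtree.
"dddyady" and "ddxyddaxaax" agree on "dd" (2 characters) before diverging; nothing deeper is shared.
Longest shared-prefix length: 2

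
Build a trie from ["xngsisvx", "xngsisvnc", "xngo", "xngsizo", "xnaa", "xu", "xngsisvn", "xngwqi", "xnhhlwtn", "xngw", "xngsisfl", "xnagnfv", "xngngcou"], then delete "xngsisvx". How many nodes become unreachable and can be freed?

After clearing the end-marker at "xngsisvx", prune upward until reaching a node still needed by another word.
The suffix "x" (1 node) is used only by "xngsisvx"; the node for "xngsisv" still has the child "n", so pruning stops there.
Nodes removed: 1

1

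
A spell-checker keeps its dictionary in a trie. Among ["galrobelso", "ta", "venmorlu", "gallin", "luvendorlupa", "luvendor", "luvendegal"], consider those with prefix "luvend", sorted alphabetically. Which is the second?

DFS of the "luvend" subtree visits, in order: "luvendegal", "luvendor", "luvendorlupa"
The 2nd is luvendor.

luvendor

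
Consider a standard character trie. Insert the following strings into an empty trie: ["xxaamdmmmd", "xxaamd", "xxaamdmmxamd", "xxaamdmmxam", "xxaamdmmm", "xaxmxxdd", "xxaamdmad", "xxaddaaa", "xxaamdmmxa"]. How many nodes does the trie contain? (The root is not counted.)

Trie structure (* marks end of a word):
(root)
└─ x
   ├─ a
   │  └─ x
   │     └─ m
   │        └─ x
   │           └─ x
   │              └─ d
   │                 └─ d *
   └─ x
      └─ a
         ├─ a
         │  └─ m
         │     └─ d *
         │        └─ m
         │           ├─ a
         │           │  └─ d *
         │           └─ m
         │              ├─ m *
         │              │  └─ d *
         │              └─ x
         │                 └─ a *
         │                    └─ m *
         │                       └─ d *
         └─ d
            └─ d
               └─ a
                  └─ a
                     └─ a *
Counting every labelled node above: 28.

28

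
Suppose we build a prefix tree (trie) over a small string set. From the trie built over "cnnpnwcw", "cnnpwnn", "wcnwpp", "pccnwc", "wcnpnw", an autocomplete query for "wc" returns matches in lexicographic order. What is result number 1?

wcnpnw

Words with prefix "wc", in lexicographic order: "wcnpnw", "wcnwpp"
Position 1: wcnpnw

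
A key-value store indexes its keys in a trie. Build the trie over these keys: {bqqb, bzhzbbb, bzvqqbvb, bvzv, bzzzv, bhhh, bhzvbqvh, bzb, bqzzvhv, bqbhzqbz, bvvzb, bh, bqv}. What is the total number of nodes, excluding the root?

47

Count nodes per top-level branch (shared prefixes stored once):
  'b'-branch (bh, bhhh, bhzvbqvh, bqbhzqbz, bqqb, bqv, bqzzvhv, bvvzb, bvzv, bzb, bzhzbbb, bzvqqbvb, bzzzv): 47 nodes
Sum: 47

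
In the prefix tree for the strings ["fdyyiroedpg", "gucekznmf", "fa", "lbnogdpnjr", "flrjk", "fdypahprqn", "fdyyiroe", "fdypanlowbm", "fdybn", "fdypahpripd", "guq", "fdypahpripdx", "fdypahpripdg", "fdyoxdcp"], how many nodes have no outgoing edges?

A leaf is a node with no children — equivalently, the end of a word that is not a proper prefix of any other stored word.
Those words: "fa", "fdybn", "fdyoxdcp", "fdypahpripdg", "fdypahpripdx", "fdypahprqn", "fdypanlowbm", "fdyyiroedpg", "flrjk", "gucekznmf", "guq", "lbnogdpnjr"
Leaf count: 12

12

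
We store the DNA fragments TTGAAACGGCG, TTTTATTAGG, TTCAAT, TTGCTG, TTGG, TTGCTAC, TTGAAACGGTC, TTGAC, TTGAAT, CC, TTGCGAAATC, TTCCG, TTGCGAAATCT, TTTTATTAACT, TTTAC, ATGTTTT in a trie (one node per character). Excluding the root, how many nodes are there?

Count nodes per top-level branch (shared prefixes stored once):
  'A'-branch (ATGTTTT): 7 nodes
  'C'-branch (CC): 2 nodes
  'T'-branch (TTCAAT, TTCCG, TTGAAACGGCG, TTGAAACGGTC, TTGAAT, TTGAC, TTGCGAAATC, TTGCGAAATCT, TTGCTAC, TTGCTG, TTGG, TTTAC, TTTTATTAACT, TTTTATTAGG): 47 nodes
Sum: 56

56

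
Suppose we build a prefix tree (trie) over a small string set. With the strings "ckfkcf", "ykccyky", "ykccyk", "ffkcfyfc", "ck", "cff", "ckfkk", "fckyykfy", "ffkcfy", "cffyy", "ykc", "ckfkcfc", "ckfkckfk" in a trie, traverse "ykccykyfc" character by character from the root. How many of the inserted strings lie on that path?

3

Walk "ykccykyfc" from the root; an end-of-word marker is hit whenever a stored word is a prefix of "ykccykyfc".
Prefixes of the query that are stored words: "ykc", "ykccyk", "ykccyky"
Count: 3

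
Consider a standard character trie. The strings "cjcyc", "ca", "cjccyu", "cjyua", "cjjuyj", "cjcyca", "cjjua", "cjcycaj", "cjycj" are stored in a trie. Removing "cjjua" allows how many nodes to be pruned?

1

Walk "cjjua" from the leaf back toward the root, removing each node that no remaining word uses.
The suffix "a" (1 node) is used only by "cjjua"; the node for "cjju" still has the child "y", so pruning stops there.
Nodes removed: 1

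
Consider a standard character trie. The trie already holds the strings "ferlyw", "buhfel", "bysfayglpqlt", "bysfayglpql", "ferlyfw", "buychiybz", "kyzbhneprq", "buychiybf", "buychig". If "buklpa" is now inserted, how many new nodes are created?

4

The longest prefix of "buklpa" already in the trie is "bu" (length 2).
New nodes needed: |"buklpa"| − 2 = 6 − 2 = 4.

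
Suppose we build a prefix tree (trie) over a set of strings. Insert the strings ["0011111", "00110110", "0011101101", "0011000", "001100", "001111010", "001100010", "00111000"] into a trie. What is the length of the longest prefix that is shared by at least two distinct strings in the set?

7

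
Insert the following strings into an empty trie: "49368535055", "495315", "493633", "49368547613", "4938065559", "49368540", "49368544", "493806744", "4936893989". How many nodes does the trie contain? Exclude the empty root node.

39

Count nodes per top-level branch (shared prefixes stored once):
  '4'-branch (493633, 49368535055, 49368540, 49368544, 49368547613, 4936893989, 4938065559, 493806744, 495315): 39 nodes
Sum: 39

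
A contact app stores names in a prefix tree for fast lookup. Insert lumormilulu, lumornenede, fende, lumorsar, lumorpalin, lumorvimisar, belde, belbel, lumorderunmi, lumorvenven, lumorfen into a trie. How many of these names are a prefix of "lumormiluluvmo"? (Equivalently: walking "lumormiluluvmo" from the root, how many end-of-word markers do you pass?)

Walk "lumormiluluvmo" from the root; an end-of-word marker is hit whenever a stored word is a prefix of "lumormiluluvmo".
Prefixes of the query that are stored words: "lumormilulu"
Count: 1

1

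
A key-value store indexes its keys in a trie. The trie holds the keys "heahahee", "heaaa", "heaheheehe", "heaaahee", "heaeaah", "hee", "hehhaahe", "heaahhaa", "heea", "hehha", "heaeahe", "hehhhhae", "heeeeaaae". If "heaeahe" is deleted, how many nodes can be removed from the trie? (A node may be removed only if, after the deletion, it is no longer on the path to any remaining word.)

2

A node on "heaeahe"'s path can go only if nothing else ends at it or branches off below it.
The suffix "he" (2 nodes) is used only by "heaeahe"; the node for "heaea" still has the child "a", so pruning stops there.
Nodes removed: 2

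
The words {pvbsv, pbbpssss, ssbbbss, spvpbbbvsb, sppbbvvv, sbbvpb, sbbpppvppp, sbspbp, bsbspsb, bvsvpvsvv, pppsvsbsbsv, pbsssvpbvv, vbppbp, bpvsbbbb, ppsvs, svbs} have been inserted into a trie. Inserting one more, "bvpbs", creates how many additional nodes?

Walking "bvpbs" from the root, the first 2 characters ("bv") follow existing edges; "p" is the first miss.
So 5 − 2 = 3 new nodes.

3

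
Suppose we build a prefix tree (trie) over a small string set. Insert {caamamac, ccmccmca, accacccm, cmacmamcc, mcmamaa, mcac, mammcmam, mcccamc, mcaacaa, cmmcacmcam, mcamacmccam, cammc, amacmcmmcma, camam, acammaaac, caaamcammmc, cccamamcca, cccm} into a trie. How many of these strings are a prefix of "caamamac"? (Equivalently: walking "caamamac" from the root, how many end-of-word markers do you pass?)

1

Traverse "caamamac" character by character; count nodes along the way that are marked as word ends.
Prefixes of the query that are stored words: "caamamac"
Count: 1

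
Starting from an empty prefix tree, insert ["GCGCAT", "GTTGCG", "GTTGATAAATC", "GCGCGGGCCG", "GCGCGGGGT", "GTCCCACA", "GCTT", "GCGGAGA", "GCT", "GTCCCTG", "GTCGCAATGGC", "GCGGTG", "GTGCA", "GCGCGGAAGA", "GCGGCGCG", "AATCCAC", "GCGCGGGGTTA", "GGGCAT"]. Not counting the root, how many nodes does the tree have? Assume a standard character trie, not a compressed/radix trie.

75

Count nodes per top-level branch (shared prefixes stored once):
  'A'-branch (AATCCAC): 7 nodes
  'G'-branch (GCGCAT, GCGCGGAAGA, GCGCGGGCCG, GCGCGGGGT, GCGCGGGGTTA, GCGGAGA, GCGGCGCG, GCGGTG, GCT, GCTT, GGGCAT, GTCCCACA, GTCCCTG, GTCGCAATGGC, GTGCA, GTTGATAAATC, GTTGCG): 68 nodes
Sum: 75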